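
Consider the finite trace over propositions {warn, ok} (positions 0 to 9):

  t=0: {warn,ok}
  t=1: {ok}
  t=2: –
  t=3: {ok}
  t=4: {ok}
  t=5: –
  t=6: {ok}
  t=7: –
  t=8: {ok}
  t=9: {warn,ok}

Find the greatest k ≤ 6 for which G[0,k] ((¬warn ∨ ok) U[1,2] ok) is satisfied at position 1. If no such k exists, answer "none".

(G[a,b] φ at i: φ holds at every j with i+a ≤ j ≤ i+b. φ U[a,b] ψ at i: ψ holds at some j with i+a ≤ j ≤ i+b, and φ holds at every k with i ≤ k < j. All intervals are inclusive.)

((¬warn ∨ ok) U[1,2] ok) must hold from j=1 onward; find where it first fails.
  j=1: holds
  j=2: holds
  j=3: holds
  j=4: holds
  j=5: holds
  j=6: holds
  j=7: holds
Holds through j=7; largest k = 6.

6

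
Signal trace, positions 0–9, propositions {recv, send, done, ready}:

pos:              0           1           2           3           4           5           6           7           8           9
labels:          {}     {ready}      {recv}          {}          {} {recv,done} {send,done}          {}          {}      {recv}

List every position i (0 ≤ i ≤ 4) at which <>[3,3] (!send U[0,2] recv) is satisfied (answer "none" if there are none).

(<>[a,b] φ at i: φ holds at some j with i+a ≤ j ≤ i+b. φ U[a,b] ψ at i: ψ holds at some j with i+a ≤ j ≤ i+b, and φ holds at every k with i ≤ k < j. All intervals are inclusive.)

Evaluate at each i in [0,4]:
  i=0: ✓ (witness j=3)
  i=1: ✓ (witness j=4)
  i=2: ✓ (witness j=5)
  i=3: ✗ (none in [6,6])
  i=4: ✓ (witness j=7)

0, 1, 2, 4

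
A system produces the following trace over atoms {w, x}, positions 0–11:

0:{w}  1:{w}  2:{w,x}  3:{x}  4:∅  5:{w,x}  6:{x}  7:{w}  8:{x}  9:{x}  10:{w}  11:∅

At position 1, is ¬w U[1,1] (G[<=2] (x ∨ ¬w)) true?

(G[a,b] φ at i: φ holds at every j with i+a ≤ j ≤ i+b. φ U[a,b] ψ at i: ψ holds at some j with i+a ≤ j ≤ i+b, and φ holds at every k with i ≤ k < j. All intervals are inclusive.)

No

Need some j in [2,2] with G[<=2] (x ∨ ¬w), and ¬w at every k in [1,j-1].
  j=2: G[<=2] (x ∨ ¬w) holds, but ¬w fails at k=1 → not this j.
No j in the window works → until fails.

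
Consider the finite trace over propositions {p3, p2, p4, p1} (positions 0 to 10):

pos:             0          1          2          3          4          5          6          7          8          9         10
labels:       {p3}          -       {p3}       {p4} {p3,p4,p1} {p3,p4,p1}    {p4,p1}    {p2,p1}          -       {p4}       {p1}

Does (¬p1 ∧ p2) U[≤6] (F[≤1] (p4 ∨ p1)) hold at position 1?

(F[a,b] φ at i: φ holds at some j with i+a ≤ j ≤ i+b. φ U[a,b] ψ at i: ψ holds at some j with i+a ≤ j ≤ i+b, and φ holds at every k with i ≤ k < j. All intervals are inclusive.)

False

Need some j in [1,7] with F[≤1] (p4 ∨ p1), and (¬p1 ∧ p2) at every k in [1,j-1].
  j=1: F[≤1] (p4 ∨ p1) — fails (none in [1,2]).
  j=2: F[≤1] (p4 ∨ p1) holds, but (¬p1 ∧ p2) fails at k=1 → not this j.
  j=3: F[≤1] (p4 ∨ p1) holds, but (¬p1 ∧ p2) fails at k=1 → not this j.
  j=4: F[≤1] (p4 ∨ p1) holds, but (¬p1 ∧ p2) fails at k=1 → not this j.
  j=5: F[≤1] (p4 ∨ p1) holds, but (¬p1 ∧ p2) fails at k=1 → not this j.
  j=6: F[≤1] (p4 ∨ p1) holds, but (¬p1 ∧ p2) fails at k=1 → not this j.
  j=7: F[≤1] (p4 ∨ p1) holds, but (¬p1 ∧ p2) fails at k=1 → not this j.
No j in the window works → until fails.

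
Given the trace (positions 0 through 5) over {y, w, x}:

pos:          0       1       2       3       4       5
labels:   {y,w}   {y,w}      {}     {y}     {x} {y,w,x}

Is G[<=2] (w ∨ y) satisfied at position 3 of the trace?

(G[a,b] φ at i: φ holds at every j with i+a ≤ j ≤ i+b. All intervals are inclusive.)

Does not hold

Check (w ∨ y) at every j in [3,5]:
  j=3: true
  j=4: false
  j=5: true
Fails at j=4 → formula fails.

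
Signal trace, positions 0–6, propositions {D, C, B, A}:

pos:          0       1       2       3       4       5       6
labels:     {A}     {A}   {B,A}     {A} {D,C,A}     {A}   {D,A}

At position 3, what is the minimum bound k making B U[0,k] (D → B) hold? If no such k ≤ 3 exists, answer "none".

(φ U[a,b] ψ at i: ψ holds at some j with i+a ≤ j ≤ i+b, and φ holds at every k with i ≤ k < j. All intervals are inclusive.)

Need earliest j ≥ 3 with (D → B), and B at every k in [3,j-1].
  j=3: rhs holds (empty prefix). k = 0.

0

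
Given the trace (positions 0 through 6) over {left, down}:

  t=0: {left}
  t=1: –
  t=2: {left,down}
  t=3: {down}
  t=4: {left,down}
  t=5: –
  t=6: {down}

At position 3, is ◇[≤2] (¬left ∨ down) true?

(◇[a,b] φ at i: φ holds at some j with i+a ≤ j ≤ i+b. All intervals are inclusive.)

Check (¬left ∨ down) at each j in [3,5]:
  j=3: true
  j=4: true
  j=5: true
Found at j=3 → formula holds.

Holds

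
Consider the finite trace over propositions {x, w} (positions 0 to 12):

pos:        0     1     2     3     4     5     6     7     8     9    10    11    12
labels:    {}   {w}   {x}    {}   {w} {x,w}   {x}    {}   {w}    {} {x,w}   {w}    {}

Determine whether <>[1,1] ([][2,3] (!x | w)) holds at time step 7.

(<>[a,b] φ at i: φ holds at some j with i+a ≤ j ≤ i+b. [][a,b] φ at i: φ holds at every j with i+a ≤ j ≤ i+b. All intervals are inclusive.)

Check [][2,3] (!x | w) at each j in [8,8]:
  j=8: holds on [10,11]
Found at j=8 → formula holds.

Yes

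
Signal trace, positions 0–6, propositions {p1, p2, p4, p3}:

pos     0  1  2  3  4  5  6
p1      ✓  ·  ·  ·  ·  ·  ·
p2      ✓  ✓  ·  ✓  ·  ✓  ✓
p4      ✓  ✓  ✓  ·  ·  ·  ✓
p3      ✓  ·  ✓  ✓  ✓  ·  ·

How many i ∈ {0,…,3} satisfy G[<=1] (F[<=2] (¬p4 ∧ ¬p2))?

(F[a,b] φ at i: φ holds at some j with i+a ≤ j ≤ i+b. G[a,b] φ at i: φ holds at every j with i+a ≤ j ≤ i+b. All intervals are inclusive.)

2

Evaluate at each i in [0,3]:
  i=0: ✗ (fails at j=0)
  i=1: ✗ (fails at j=1)
  i=2: ✓ (all of [2,3])
  i=3: ✓ (all of [3,4])
Positions where it holds: {2, 3} → 2.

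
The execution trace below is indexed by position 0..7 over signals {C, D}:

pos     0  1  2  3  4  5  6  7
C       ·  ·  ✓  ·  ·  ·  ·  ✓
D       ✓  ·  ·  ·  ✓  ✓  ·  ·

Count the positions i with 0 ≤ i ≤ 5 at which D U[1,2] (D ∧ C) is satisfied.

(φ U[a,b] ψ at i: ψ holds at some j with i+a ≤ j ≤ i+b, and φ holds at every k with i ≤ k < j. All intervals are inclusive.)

0

Evaluate at each i in [0,5]:
  i=0: ✗ (no rhs in [1,2])
  i=1: ✗ (no rhs in [2,3])
  i=2: ✗ (no rhs in [3,4])
  i=3: ✗ (no rhs in [4,5])
  i=4: ✗ (no rhs in [5,6])
  i=5: ✗ (no rhs in [6,7])
Positions where it holds: {} → 0.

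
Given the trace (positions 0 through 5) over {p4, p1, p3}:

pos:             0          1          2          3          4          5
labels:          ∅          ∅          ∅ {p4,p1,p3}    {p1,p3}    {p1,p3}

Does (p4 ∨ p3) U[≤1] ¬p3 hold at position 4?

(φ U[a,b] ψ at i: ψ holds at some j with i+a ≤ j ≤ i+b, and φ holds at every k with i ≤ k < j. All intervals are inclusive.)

Need some j in [4,5] with ¬p3, and (p4 ∨ p3) at every k in [4,j-1].
  j=4: ¬p3 false.
  j=5: ¬p3 false.
No j in the window works → until fails.

Does not hold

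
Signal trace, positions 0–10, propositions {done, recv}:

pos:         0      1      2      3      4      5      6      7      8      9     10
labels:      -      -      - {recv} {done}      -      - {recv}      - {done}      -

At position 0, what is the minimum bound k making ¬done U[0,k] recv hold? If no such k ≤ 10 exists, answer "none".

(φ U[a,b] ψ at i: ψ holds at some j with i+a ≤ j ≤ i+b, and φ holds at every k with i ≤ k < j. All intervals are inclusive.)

3

Need earliest j ≥ 0 with recv, and ¬done at every k in [0,j-1].
  j=0: rhs fails.
  j=1: rhs fails.
  j=2: rhs fails.
  j=3: rhs holds; lhs holds on [0,2]. k = 3.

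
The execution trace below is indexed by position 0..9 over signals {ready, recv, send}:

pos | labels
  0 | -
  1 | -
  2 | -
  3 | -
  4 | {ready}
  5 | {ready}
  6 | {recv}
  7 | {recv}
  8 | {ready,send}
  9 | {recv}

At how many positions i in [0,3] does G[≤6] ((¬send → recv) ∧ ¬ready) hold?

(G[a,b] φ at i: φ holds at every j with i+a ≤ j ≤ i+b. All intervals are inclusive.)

Evaluate at each i in [0,3]:
  i=0: ✗ (fails at j=0)
  i=1: ✗ (fails at j=1)
  i=2: ✗ (fails at j=2)
  i=3: ✗ (fails at j=3)
Positions where it holds: {} → 0.

0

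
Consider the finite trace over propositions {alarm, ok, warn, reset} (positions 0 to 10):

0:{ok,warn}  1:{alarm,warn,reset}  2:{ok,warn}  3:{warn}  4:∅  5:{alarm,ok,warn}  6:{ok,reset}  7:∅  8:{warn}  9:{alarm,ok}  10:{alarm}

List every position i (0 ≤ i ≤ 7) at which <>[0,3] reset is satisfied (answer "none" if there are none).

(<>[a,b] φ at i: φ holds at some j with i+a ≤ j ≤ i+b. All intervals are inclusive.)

Evaluate at each i in [0,7]:
  i=0: ✓ (witness j=1)
  i=1: ✓ (witness j=1)
  i=2: ✗ (none in [2,5])
  i=3: ✓ (witness j=6)
  i=4: ✓ (witness j=6)
  i=5: ✓ (witness j=6)
  i=6: ✓ (witness j=6)
  i=7: ✗ (none in [7,10])

0, 1, 3, 4, 5, 6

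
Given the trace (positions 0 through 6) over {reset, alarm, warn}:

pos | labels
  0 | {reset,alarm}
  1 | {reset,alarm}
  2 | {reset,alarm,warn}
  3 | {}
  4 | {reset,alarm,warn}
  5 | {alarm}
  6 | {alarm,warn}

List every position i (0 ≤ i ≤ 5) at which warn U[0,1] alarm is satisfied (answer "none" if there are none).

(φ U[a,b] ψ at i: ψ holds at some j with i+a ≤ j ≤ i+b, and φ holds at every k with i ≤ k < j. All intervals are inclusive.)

0, 1, 2, 4, 5

Evaluate at each i in [0,5]:
  i=0: ✓ (rhs at j=0)
  i=1: ✓ (rhs at j=1)
  i=2: ✓ (rhs at j=2)
  i=3: ✗ (lhs fails at k=3 before rhs at j=4)
  i=4: ✓ (rhs at j=4)
  i=5: ✓ (rhs at j=5)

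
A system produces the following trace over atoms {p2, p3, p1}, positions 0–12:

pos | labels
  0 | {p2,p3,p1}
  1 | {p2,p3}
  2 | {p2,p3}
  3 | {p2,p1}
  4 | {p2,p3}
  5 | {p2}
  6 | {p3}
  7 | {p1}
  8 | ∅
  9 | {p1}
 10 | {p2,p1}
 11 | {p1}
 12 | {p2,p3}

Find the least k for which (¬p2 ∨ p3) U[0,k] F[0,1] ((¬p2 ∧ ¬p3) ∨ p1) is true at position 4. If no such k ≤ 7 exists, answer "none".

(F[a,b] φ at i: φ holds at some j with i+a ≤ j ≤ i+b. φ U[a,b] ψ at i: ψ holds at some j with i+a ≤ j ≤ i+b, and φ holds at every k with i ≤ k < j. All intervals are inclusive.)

Need earliest j ≥ 4 with F[0,1] ((¬p2 ∧ ¬p3) ∨ p1), and (¬p2 ∨ p3) at every k in [4,j-1].
  j=4: rhs fails.
  j=5: rhs fails.
  j=6: rhs holds but lhs fails at k=5.
  j=7: rhs holds but lhs fails at k=5.
  j=8: rhs holds but lhs fails at k=5.
  j=9: rhs holds but lhs fails at k=5.
  j=10: rhs holds but lhs fails at k=5.
  j=11: rhs holds but lhs fails at k=5.
No witness within the range → none.

none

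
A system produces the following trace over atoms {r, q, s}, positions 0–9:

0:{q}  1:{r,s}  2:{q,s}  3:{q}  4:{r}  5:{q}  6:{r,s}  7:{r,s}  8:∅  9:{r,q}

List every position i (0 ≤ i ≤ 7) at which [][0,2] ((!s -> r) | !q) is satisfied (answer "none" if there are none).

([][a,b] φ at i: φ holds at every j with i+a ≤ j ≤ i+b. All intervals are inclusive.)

6, 7

Evaluate at each i in [0,7]:
  i=0: ✗ (fails at j=0)
  i=1: ✗ (fails at j=3)
  i=2: ✗ (fails at j=3)
  i=3: ✗ (fails at j=3)
  i=4: ✗ (fails at j=5)
  i=5: ✗ (fails at j=5)
  i=6: ✓ (all of [6,8])
  i=7: ✓ (all of [7,9])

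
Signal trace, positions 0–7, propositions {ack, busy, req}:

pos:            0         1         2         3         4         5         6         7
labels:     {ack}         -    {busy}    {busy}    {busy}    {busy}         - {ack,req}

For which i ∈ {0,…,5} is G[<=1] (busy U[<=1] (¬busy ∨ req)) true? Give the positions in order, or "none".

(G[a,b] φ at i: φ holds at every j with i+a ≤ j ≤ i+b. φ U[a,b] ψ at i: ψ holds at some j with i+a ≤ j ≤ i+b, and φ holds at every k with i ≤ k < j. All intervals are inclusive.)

Evaluate at each i in [0,5]:
  i=0: ✓ (all of [0,1])
  i=1: ✗ (fails at j=2)
  i=2: ✗ (fails at j=2)
  i=3: ✗ (fails at j=3)
  i=4: ✗ (fails at j=4)
  i=5: ✓ (all of [5,6])

0, 5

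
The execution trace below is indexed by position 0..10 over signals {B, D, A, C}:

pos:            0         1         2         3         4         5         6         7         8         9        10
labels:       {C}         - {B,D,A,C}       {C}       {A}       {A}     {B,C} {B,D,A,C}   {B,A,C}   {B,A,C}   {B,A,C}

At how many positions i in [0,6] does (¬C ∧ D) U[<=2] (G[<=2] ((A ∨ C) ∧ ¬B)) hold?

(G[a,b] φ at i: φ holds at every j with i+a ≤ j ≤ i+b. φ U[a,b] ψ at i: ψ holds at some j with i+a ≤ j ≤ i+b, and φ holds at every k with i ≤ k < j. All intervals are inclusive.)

Evaluate at each i in [0,6]:
  i=0: ✗ (no rhs in [0,2])
  i=1: ✗ (lhs fails at k=1 before rhs at j=3)
  i=2: ✗ (lhs fails at k=2 before rhs at j=3)
  i=3: ✓ (rhs at j=3)
  i=4: ✗ (no rhs in [4,6])
  i=5: ✗ (no rhs in [5,7])
  i=6: ✗ (no rhs in [6,8])
Positions where it holds: {3} → 1.

1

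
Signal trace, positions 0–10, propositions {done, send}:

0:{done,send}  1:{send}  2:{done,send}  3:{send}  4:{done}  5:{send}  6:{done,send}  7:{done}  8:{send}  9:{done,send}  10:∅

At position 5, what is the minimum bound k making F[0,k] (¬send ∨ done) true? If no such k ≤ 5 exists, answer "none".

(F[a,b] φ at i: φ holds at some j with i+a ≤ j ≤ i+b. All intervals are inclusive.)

Scan j = 5,6,… for (¬send ∨ done):
  j=5: fails
  j=6: holds
First hit at j=6, so smallest k = 6-5 = 1.

1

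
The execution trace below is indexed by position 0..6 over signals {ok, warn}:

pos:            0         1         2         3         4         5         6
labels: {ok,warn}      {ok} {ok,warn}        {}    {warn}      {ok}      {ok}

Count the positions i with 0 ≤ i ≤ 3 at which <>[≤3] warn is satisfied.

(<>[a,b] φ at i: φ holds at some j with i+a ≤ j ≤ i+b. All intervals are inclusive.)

4

Evaluate at each i in [0,3]:
  i=0: ✓ (witness j=0)
  i=1: ✓ (witness j=2)
  i=2: ✓ (witness j=2)
  i=3: ✓ (witness j=4)
Positions where it holds: {0, 1, 2, 3} → 4.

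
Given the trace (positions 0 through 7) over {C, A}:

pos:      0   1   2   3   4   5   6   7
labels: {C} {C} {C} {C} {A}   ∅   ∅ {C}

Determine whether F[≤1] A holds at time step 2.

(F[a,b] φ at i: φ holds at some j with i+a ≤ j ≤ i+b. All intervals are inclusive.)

Does not hold

Check A at each j in [2,3]:
  j=2: false
  j=3: false
No position in the window satisfies it → formula fails.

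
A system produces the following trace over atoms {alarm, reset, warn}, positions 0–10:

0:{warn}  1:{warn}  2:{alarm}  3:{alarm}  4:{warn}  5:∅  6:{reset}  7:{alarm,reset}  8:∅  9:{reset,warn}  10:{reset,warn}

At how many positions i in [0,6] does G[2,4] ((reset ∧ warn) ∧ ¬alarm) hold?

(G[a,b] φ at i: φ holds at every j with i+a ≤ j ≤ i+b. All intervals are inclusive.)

0

Evaluate at each i in [0,6]:
  i=0: ✗ (fails at j=2)
  i=1: ✗ (fails at j=3)
  i=2: ✗ (fails at j=4)
  i=3: ✗ (fails at j=5)
  i=4: ✗ (fails at j=6)
  i=5: ✗ (fails at j=7)
  i=6: ✗ (fails at j=8)
Positions where it holds: {} → 0.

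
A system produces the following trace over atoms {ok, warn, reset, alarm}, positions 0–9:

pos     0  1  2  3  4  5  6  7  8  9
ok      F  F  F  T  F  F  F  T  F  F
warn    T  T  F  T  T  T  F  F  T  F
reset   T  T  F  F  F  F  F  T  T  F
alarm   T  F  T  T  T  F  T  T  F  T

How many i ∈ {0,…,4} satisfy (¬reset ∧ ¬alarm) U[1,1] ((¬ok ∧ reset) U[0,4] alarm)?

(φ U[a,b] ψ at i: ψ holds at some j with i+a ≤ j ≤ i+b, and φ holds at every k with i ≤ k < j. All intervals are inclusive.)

Evaluate at each i in [0,4]:
  i=0: ✗ (lhs fails at k=0 before rhs at j=1)
  i=1: ✗ (lhs fails at k=1 before rhs at j=2)
  i=2: ✗ (lhs fails at k=2 before rhs at j=3)
  i=3: ✗ (lhs fails at k=3 before rhs at j=4)
  i=4: ✗ (no rhs in [5,5])
Positions where it holds: {} → 0.

0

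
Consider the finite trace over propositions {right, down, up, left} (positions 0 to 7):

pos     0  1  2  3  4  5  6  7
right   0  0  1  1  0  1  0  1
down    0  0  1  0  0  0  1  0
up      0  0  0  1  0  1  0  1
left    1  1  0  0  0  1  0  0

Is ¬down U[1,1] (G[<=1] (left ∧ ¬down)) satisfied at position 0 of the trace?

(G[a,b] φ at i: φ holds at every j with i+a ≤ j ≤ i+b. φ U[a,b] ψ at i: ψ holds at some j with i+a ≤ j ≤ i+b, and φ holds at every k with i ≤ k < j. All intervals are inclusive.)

Does not hold

Need some j in [1,1] with G[<=1] (left ∧ ¬down), and ¬down at every k in [0,j-1].
  j=1: G[<=1] (left ∧ ¬down) — fails at 2.
No j in the window works → until fails.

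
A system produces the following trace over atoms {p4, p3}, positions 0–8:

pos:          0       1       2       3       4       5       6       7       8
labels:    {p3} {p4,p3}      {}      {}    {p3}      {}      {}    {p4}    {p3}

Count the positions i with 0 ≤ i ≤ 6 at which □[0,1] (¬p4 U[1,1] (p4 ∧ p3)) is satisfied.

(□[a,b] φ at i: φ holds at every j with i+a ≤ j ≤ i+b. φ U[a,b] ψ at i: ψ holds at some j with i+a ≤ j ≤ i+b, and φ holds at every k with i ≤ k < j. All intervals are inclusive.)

0

Evaluate at each i in [0,6]:
  i=0: ✗ (fails at j=1)
  i=1: ✗ (fails at j=1)
  i=2: ✗ (fails at j=2)
  i=3: ✗ (fails at j=3)
  i=4: ✗ (fails at j=4)
  i=5: ✗ (fails at j=5)
  i=6: ✗ (fails at j=6)
Positions where it holds: {} → 0.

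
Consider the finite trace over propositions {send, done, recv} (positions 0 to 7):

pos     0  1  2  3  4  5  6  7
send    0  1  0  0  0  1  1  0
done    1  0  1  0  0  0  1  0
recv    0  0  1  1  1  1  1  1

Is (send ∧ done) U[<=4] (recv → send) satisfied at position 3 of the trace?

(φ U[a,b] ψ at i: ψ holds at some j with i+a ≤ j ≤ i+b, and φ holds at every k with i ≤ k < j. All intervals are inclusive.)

Does not hold

Need some j in [3,7] with (recv → send), and (send ∧ done) at every k in [3,j-1].
  j=3: (recv → send) false.
  j=4: (recv → send) false.
  j=5: (recv → send) holds, but (send ∧ done) fails at k=3 → not this j.
  j=6: (recv → send) holds, but (send ∧ done) fails at k=3 → not this j.
  j=7: (recv → send) false.
No j in the window works → until fails.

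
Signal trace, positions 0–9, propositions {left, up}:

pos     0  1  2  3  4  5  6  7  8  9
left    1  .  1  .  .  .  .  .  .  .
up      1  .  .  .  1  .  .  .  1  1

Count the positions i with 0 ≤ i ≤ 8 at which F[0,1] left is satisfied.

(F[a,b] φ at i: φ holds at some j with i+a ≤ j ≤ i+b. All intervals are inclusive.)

Evaluate at each i in [0,8]:
  i=0: ✓ (witness j=0)
  i=1: ✓ (witness j=2)
  i=2: ✓ (witness j=2)
  i=3: ✗ (none in [3,4])
  i=4: ✗ (none in [4,5])
  i=5: ✗ (none in [5,6])
  i=6: ✗ (none in [6,7])
  i=7: ✗ (none in [7,8])
  i=8: ✗ (none in [8,9])
Positions where it holds: {0, 1, 2} → 3.

3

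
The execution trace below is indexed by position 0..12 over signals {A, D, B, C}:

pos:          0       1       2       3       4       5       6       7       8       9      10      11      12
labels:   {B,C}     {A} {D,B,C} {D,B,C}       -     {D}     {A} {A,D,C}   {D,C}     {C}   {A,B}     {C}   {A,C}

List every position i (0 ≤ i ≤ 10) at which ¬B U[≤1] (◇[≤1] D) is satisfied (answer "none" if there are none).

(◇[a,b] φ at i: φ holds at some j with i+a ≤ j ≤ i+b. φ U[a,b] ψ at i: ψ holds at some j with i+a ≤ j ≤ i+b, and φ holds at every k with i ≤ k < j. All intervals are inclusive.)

Evaluate at each i in [0,10]:
  i=0: ✗ (lhs fails at k=0 before rhs at j=1)
  i=1: ✓ (rhs at j=1)
  i=2: ✓ (rhs at j=2)
  i=3: ✓ (rhs at j=3)
  i=4: ✓ (rhs at j=4)
  i=5: ✓ (rhs at j=5)
  i=6: ✓ (rhs at j=6)
  i=7: ✓ (rhs at j=7)
  i=8: ✓ (rhs at j=8)
  i=9: ✗ (no rhs in [9,10])
  i=10: ✗ (no rhs in [10,11])

1, 2, 3, 4, 5, 6, 7, 8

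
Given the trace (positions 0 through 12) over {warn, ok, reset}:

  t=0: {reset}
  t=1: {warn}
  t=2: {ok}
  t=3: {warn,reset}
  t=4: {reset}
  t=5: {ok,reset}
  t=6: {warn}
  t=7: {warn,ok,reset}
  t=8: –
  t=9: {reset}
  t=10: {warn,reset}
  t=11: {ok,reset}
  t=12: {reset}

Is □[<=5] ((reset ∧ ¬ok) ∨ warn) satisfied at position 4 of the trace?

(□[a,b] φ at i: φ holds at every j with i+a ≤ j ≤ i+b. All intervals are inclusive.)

Check ((reset ∧ ¬ok) ∨ warn) at every j in [4,9]:
  j=4: true
  j=5: false
  j=6: true
  j=7: true
  j=8: false
  j=9: true
Fails at j=5 → formula fails.

No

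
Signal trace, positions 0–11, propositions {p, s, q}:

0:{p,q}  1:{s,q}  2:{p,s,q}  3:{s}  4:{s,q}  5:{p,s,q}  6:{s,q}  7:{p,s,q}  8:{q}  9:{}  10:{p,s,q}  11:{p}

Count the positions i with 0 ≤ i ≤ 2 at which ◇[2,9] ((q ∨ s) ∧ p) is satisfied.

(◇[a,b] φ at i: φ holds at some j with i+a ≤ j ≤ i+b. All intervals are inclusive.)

Evaluate at each i in [0,2]:
  i=0: ✓ (witness j=2)
  i=1: ✓ (witness j=5)
  i=2: ✓ (witness j=5)
Positions where it holds: {0, 1, 2} → 3.

3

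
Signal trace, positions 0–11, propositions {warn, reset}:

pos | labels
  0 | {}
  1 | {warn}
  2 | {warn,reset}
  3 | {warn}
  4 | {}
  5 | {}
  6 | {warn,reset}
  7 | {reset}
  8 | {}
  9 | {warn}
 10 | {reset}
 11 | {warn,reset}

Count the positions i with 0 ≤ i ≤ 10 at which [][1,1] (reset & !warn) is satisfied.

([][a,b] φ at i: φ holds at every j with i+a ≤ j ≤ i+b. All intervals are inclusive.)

Evaluate at each i in [0,10]:
  i=0: ✗ (fails at j=1)
  i=1: ✗ (fails at j=2)
  i=2: ✗ (fails at j=3)
  i=3: ✗ (fails at j=4)
  i=4: ✗ (fails at j=5)
  i=5: ✗ (fails at j=6)
  i=6: ✓ (all of [7,7])
  i=7: ✗ (fails at j=8)
  i=8: ✗ (fails at j=9)
  i=9: ✓ (all of [10,10])
  i=10: ✗ (fails at j=11)
Positions where it holds: {6, 9} → 2.

2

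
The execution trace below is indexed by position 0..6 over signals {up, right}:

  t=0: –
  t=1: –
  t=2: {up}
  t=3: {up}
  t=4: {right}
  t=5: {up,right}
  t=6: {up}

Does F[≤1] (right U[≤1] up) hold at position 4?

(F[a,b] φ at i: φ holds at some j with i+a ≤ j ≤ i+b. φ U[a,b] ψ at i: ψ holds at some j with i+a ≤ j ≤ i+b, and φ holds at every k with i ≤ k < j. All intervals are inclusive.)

Check (right U[≤1] up) at each j in [4,5]:
  j=4: holds
  j=5: holds
Found at j=4 → formula holds.

True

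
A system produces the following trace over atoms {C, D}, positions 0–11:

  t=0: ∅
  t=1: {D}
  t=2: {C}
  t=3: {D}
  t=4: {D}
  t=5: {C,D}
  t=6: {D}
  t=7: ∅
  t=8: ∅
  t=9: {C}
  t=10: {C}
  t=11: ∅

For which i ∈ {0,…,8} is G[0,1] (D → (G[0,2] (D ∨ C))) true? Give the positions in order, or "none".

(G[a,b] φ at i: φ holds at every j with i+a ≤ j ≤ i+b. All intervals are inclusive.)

0, 1, 2, 3, 7, 8

Evaluate at each i in [0,8]:
  i=0: ✓ (all of [0,1])
  i=1: ✓ (all of [1,2])
  i=2: ✓ (all of [2,3])
  i=3: ✓ (all of [3,4])
  i=4: ✗ (fails at j=5)
  i=5: ✗ (fails at j=5)
  i=6: ✗ (fails at j=6)
  i=7: ✓ (all of [7,8])
  i=8: ✓ (all of [8,9])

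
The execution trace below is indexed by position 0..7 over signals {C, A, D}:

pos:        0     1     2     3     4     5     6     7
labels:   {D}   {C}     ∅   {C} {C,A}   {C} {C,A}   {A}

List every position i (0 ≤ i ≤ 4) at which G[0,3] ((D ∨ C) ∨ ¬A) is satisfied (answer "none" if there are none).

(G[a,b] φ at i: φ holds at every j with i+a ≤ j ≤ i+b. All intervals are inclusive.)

0, 1, 2, 3

Evaluate at each i in [0,4]:
  i=0: ✓ (all of [0,3])
  i=1: ✓ (all of [1,4])
  i=2: ✓ (all of [2,5])
  i=3: ✓ (all of [3,6])
  i=4: ✗ (fails at j=7)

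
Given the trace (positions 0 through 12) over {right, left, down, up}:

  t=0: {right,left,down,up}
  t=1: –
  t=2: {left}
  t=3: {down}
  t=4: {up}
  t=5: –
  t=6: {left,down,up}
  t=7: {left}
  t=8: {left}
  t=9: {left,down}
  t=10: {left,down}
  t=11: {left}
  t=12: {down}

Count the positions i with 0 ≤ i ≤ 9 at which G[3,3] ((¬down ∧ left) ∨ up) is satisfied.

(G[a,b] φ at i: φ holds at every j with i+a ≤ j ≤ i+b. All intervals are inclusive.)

5

Evaluate at each i in [0,9]:
  i=0: ✗ (fails at j=3)
  i=1: ✓ (all of [4,4])
  i=2: ✗ (fails at j=5)
  i=3: ✓ (all of [6,6])
  i=4: ✓ (all of [7,7])
  i=5: ✓ (all of [8,8])
  i=6: ✗ (fails at j=9)
  i=7: ✗ (fails at j=10)
  i=8: ✓ (all of [11,11])
  i=9: ✗ (fails at j=12)
Positions where it holds: {1, 3, 4, 5, 8} → 5.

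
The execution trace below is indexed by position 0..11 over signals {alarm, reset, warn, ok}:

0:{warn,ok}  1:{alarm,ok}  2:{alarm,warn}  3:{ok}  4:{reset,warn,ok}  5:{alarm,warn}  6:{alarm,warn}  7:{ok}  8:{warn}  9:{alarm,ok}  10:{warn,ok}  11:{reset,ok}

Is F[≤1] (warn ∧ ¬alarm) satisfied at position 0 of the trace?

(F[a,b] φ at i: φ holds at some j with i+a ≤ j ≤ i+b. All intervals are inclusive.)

Check (warn ∧ ¬alarm) at each j in [0,1]:
  j=0: true
  j=1: false
Found at j=0 → formula holds.

True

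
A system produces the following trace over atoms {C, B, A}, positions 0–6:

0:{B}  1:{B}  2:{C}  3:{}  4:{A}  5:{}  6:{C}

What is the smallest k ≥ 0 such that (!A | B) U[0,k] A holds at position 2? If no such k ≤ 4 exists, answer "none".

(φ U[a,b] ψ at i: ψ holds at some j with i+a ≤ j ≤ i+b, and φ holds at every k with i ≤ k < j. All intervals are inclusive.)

2

Need earliest j ≥ 2 with A, and (!A | B) at every k in [2,j-1].
  j=2: rhs fails.
  j=3: rhs fails.
  j=4: rhs holds; lhs holds on [2,3]. k = 2.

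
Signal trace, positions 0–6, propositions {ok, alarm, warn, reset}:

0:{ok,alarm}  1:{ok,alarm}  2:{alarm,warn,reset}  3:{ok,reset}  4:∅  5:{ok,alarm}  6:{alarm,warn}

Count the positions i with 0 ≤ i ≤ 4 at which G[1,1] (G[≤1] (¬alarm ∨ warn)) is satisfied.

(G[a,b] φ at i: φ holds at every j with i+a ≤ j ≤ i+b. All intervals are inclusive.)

2

Evaluate at each i in [0,4]:
  i=0: ✗ (fails at j=1)
  i=1: ✓ (all of [2,2])
  i=2: ✓ (all of [3,3])
  i=3: ✗ (fails at j=4)
  i=4: ✗ (fails at j=5)
Positions where it holds: {1, 2} → 2.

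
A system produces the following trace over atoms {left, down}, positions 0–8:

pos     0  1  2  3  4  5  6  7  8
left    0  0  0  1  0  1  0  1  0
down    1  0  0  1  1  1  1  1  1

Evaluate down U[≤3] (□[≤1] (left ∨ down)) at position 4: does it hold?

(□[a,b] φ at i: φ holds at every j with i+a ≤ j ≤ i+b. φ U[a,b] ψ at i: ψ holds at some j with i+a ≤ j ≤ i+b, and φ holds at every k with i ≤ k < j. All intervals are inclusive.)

Yes

Need some j in [4,7] with □[≤1] (left ∨ down), and down at every k in [4,j-1].
  j=4: □[≤1] (left ∨ down) holds; no prefix to check → satisfied.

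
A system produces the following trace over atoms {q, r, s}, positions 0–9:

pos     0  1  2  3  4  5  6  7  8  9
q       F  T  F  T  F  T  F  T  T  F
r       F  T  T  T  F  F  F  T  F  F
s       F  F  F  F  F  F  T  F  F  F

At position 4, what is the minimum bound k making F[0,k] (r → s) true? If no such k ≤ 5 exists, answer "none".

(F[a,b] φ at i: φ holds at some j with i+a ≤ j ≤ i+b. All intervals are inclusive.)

0

Scan j = 4,5,… for (r → s):
  j=4: holds
First hit at j=4, so smallest k = 4-4 = 0.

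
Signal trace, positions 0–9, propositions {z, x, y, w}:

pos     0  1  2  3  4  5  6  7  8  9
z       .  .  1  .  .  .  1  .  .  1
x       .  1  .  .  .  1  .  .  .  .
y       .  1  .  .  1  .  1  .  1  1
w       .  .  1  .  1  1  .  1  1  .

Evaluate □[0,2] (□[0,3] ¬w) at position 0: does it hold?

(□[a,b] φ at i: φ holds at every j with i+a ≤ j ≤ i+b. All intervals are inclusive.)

No

Check □[0,3] ¬w at every j in [0,2]:
  j=0: fails at 2
  j=1: fails at 2
  j=2: fails at 2
Fails at j=0 → formula fails.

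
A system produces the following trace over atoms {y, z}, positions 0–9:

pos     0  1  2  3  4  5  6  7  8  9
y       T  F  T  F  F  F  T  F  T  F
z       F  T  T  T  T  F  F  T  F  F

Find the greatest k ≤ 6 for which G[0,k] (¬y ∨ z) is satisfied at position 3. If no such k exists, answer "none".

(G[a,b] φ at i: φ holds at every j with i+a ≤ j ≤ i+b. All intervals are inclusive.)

2

(¬y ∨ z) must hold from j=3 onward; find where it first fails.
  j=3: holds
  j=4: holds
  j=5: holds
  j=6: fails
Holds on [3,5], so largest k = 2.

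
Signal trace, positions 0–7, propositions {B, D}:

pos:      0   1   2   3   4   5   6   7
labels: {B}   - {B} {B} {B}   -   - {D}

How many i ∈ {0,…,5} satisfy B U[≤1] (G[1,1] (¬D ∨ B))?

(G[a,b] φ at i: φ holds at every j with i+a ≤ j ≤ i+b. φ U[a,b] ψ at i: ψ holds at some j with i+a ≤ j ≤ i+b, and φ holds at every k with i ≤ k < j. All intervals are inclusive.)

6

Evaluate at each i in [0,5]:
  i=0: ✓ (rhs at j=0)
  i=1: ✓ (rhs at j=1)
  i=2: ✓ (rhs at j=2)
  i=3: ✓ (rhs at j=3)
  i=4: ✓ (rhs at j=4)
  i=5: ✓ (rhs at j=5)
Positions where it holds: {0, 1, 2, 3, 4, 5} → 6.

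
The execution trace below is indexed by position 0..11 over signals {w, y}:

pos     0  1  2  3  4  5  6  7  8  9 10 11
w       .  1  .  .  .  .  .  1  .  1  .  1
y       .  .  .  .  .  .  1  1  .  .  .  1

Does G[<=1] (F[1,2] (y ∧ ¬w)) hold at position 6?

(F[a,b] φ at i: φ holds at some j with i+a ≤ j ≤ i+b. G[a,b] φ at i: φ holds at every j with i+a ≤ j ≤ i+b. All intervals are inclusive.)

Check F[1,2] (y ∧ ¬w) at every j in [6,7]:
  j=6: fails (none in [7,8])
  j=7: fails (none in [8,9])
Fails at j=6 → formula fails.

No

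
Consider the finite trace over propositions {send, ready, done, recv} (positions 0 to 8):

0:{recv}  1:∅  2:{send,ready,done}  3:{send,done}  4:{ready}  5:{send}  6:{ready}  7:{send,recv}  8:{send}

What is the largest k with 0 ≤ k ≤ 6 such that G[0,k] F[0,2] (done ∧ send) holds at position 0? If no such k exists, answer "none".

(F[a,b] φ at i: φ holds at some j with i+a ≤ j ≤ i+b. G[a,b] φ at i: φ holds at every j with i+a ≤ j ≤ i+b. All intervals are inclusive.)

F[0,2] (done ∧ send) must hold from j=0 onward; find where it first fails.
  j=0: holds
  j=1: holds
  j=2: holds
  j=3: holds
  j=4: fails
Holds on [0,3], so largest k = 3.

3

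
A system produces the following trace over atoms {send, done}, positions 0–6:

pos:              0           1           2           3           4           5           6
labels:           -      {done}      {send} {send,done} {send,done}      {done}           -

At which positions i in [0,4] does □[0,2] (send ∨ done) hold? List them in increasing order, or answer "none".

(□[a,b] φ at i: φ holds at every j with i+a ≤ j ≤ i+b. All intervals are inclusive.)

Evaluate at each i in [0,4]:
  i=0: ✗ (fails at j=0)
  i=1: ✓ (all of [1,3])
  i=2: ✓ (all of [2,4])
  i=3: ✓ (all of [3,5])
  i=4: ✗ (fails at j=6)

1, 2, 3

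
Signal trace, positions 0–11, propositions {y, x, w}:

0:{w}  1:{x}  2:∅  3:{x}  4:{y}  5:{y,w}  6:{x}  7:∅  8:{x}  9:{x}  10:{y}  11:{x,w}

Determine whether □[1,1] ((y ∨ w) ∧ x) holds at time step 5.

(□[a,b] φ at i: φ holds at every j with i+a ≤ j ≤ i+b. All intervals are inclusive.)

Check ((y ∨ w) ∧ x) at every j in [6,6]:
  j=6: false
Fails at j=6 → formula fails.

False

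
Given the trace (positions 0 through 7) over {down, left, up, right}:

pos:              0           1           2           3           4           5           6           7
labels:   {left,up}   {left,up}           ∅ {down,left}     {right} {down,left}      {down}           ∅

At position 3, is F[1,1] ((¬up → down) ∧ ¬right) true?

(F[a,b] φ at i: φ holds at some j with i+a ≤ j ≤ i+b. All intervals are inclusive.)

False

Check ((¬up → down) ∧ ¬right) at each j in [4,4]:
  j=4: false
No position in the window satisfies it → formula fails.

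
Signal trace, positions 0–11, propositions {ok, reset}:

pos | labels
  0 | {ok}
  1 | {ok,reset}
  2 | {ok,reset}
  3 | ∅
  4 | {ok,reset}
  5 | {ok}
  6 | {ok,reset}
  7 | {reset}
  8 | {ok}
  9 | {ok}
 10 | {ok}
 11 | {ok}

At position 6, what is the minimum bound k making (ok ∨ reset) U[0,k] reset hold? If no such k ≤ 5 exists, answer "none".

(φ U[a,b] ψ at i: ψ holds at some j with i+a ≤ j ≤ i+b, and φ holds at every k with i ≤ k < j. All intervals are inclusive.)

0

Need earliest j ≥ 6 with reset, and (ok ∨ reset) at every k in [6,j-1].
  j=6: rhs holds (empty prefix). k = 0.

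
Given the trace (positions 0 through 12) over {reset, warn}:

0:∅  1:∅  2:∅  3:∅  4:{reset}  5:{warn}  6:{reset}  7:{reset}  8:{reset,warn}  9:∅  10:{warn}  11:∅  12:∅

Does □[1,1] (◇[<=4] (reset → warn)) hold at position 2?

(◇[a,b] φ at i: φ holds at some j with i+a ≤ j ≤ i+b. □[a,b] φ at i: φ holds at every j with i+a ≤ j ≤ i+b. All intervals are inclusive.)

True

Check ◇[<=4] (reset → warn) at every j in [3,3]:
  j=3: holds (witness at 3)
All positions satisfy it → formula holds.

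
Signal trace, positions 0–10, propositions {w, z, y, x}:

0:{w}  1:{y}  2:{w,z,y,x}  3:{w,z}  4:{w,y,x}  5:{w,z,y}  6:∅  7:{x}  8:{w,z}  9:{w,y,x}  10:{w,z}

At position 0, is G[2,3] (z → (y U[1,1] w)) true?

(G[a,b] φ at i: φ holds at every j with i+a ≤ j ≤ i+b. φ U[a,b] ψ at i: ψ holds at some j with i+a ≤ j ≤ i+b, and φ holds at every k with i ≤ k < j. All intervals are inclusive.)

False

Check (z → (y U[1,1] w)) at every j in [2,3]:
  j=2: antecedent true; consequent holds → ✓
  j=3: antecedent true; consequent fails → ✗
Fails at j=3 → formula fails.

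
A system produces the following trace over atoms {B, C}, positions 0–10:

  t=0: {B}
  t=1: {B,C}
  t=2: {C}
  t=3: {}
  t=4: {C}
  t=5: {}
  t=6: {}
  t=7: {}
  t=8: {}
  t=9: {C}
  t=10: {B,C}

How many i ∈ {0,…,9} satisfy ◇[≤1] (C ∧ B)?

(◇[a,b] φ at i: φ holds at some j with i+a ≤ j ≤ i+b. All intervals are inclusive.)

Evaluate at each i in [0,9]:
  i=0: ✓ (witness j=1)
  i=1: ✓ (witness j=1)
  i=2: ✗ (none in [2,3])
  i=3: ✗ (none in [3,4])
  i=4: ✗ (none in [4,5])
  i=5: ✗ (none in [5,6])
  i=6: ✗ (none in [6,7])
  i=7: ✗ (none in [7,8])
  i=8: ✗ (none in [8,9])
  i=9: ✓ (witness j=10)
Positions where it holds: {0, 1, 9} → 3.

3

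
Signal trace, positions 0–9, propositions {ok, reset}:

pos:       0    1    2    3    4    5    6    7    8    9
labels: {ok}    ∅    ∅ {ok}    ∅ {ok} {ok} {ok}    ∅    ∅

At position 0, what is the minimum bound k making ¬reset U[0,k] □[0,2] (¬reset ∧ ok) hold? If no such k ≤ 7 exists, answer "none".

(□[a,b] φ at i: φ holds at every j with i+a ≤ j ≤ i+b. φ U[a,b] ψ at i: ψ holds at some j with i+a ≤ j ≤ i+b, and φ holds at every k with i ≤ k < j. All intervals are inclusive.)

5

Need earliest j ≥ 0 with □[0,2] (¬reset ∧ ok), and ¬reset at every k in [0,j-1].
  j=0: rhs fails.
  j=1: rhs fails.
  j=2: rhs fails.
  j=3: rhs fails.
  j=4: rhs fails.
  j=5: rhs holds; lhs holds on [0,4]. k = 5.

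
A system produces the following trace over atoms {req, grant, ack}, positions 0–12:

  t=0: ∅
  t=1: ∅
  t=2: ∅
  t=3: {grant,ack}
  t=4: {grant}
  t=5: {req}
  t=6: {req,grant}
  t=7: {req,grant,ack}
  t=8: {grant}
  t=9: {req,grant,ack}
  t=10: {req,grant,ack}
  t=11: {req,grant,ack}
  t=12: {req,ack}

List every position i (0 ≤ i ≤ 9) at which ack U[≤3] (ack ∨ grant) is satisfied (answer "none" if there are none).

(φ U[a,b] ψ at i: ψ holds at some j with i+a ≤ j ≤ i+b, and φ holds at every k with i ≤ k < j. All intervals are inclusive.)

Evaluate at each i in [0,9]:
  i=0: ✗ (lhs fails at k=0 before rhs at j=3)
  i=1: ✗ (lhs fails at k=1 before rhs at j=3)
  i=2: ✗ (lhs fails at k=2 before rhs at j=3)
  i=3: ✓ (rhs at j=3)
  i=4: ✓ (rhs at j=4)
  i=5: ✗ (lhs fails at k=5 before rhs at j=6)
  i=6: ✓ (rhs at j=6)
  i=7: ✓ (rhs at j=7)
  i=8: ✓ (rhs at j=8)
  i=9: ✓ (rhs at j=9)

3, 4, 6, 7, 8, 9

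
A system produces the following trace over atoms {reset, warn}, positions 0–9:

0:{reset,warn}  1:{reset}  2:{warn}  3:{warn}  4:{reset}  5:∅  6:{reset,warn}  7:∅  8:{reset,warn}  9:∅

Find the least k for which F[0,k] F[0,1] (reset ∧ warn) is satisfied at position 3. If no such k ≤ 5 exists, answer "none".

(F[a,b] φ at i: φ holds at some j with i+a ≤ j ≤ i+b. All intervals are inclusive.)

Scan j = 3,4,… for F[0,1] (reset ∧ warn):
  j=3: fails
  j=4: fails
  j=5: holds
First hit at j=5, so smallest k = 5-3 = 2.

2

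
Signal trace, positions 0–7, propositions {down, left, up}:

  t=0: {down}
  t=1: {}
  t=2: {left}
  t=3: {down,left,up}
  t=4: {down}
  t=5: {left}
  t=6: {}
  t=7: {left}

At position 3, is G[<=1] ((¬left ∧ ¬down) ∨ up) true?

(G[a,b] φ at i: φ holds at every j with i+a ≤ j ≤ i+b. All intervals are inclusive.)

Check ((¬left ∧ ¬down) ∨ up) at every j in [3,4]:
  j=3: true
  j=4: false
Fails at j=4 → formula fails.

False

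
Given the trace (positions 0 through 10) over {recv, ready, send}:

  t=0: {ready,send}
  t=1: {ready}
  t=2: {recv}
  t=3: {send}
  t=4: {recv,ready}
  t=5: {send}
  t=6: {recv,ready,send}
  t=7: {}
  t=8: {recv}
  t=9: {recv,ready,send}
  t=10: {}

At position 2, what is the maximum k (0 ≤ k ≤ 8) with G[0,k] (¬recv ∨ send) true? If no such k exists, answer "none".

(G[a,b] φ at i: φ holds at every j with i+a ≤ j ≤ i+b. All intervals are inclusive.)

none

(¬recv ∨ send) must hold from j=2 onward; find where it first fails.
  j=2: fails → no k works.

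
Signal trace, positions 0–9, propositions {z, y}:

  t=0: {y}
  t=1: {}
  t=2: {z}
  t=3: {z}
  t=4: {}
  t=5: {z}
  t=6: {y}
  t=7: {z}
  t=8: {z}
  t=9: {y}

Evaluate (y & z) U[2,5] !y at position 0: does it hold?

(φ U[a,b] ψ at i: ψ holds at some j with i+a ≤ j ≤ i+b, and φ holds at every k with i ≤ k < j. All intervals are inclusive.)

Need some j in [2,5] with !y, and (y & z) at every k in [0,j-1].
  j=2: !y holds, but (y & z) fails at k=0 → not this j.
  j=3: !y holds, but (y & z) fails at k=0 → not this j.
  j=4: !y holds, but (y & z) fails at k=0 → not this j.
  j=5: !y holds, but (y & z) fails at k=0 → not this j.
No j in the window works → until fails.

No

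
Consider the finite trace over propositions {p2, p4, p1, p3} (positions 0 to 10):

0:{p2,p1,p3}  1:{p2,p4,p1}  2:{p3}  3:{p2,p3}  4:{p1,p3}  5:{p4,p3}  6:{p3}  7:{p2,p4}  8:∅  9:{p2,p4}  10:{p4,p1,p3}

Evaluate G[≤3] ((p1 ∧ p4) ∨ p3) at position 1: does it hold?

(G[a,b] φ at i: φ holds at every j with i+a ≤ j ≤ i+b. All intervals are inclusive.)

Check ((p1 ∧ p4) ∨ p3) at every j in [1,4]:
  j=1: true
  j=2: true
  j=3: true
  j=4: true
All positions satisfy it → formula holds.

True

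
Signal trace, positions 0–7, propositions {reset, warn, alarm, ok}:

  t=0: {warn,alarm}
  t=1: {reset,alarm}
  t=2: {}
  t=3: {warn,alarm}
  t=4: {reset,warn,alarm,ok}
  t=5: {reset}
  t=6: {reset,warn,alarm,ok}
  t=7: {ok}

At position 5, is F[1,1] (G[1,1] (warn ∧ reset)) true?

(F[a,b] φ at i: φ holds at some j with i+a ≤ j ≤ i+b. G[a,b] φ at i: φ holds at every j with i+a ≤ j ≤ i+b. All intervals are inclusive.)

Does not hold

Check G[1,1] (warn ∧ reset) at each j in [6,6]:
  j=6: fails at 7
No position in the window satisfies it → formula fails.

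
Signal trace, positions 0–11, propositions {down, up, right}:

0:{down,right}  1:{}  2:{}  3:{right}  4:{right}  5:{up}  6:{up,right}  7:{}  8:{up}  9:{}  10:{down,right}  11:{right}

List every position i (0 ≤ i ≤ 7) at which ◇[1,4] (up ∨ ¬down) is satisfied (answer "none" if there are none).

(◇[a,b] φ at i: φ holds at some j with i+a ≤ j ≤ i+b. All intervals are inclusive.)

0, 1, 2, 3, 4, 5, 6, 7

Evaluate at each i in [0,7]:
  i=0: ✓ (witness j=1)
  i=1: ✓ (witness j=2)
  i=2: ✓ (witness j=3)
  i=3: ✓ (witness j=4)
  i=4: ✓ (witness j=5)
  i=5: ✓ (witness j=6)
  i=6: ✓ (witness j=7)
  i=7: ✓ (witness j=8)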